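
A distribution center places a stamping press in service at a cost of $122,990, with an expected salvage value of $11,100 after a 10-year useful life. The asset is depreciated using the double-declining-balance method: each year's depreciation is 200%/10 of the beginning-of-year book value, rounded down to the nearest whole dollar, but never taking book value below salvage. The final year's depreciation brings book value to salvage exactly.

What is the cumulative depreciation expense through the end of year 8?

$102,354

Depreciable base = $122,990 − $11,100 = $111,890.
Year 1: ⌊$122,990 × 200%/10⌋ = $24,598. Book value $98,392.
Year 2: ⌊$98,392 × 200%/10⌋ = $19,678. Book value $78,714.
Year 3: ⌊$78,714 × 200%/10⌋ = $15,742. Book value $62,972.
Year 4: ⌊$62,972 × 200%/10⌋ = $12,594. Book value $50,378.
Year 5: ⌊$50,378 × 200%/10⌋ = $10,075. Book value $40,303.
Year 6: ⌊$40,303 × 200%/10⌋ = $8,060. Book value $32,243.
Year 7: ⌊$32,243 × 200%/10⌋ = $6,448. Book value $25,795.
Year 8: ⌊$25,795 × 200%/10⌋ = $5,159. Book value $20,636.
Accumulated through year 8 = $122,990 − $20,636 = $102,354.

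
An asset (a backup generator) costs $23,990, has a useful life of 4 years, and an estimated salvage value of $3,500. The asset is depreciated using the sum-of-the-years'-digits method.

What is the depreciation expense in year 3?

$4,098

Depreciable base = $23,990 − $3,500 = $20,490.
Sum of the years' digits = 4+3+2+1 = 10.
Year 1: $20,490 × 4/10 = $8,196. Book value $15,794.
Year 2: $20,490 × 3/10 = $6,147. Book value $9,647.
Year 3: $20,490 × 2/10 = $4,098. Book value $5,549.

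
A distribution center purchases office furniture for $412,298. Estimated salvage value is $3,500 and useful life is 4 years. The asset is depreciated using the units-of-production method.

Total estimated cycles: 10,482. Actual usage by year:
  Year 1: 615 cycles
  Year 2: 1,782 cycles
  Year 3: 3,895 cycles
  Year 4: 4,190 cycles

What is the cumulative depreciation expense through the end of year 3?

$245,388

Depreciable base = $412,298 − $3,500 = $408,798.
Rate = $408,798 / 10,482 cycles = $39 per cycle.
Year 1: 615 × $39 = $23,985. Book value $388,313.
Year 2: 1,782 × $39 = $69,498. Book value $318,815.
Year 3: 3,895 × $39 = $151,905. Book value $166,910.
Accumulated through year 3 = $412,298 − $166,910 = $245,388.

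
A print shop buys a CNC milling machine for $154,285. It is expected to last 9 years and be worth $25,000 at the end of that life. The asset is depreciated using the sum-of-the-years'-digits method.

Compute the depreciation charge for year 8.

$5,746

Depreciable base = $154,285 − $25,000 = $129,285.
Sum of the years' digits = 9+8+7+6+5+4+3+2+1 = 45.
Year 1: $129,285 × 9/45 = $25,857. Book value $128,428.
Year 2: $129,285 × 8/45 = $22,984. Book value $105,444.
Year 3: $129,285 × 7/45 = $20,111. Book value $85,333.
Year 4: $129,285 × 6/45 = $17,238. Book value $68,095.
Year 5: $129,285 × 5/45 = $14,365. Book value $53,730.
Year 6: $129,285 × 4/45 = $11,492. Book value $42,238.
Year 7: $129,285 × 3/45 = $8,619. Book value $33,619.
Year 8: $129,285 × 2/45 = $5,746. Book value $27,873.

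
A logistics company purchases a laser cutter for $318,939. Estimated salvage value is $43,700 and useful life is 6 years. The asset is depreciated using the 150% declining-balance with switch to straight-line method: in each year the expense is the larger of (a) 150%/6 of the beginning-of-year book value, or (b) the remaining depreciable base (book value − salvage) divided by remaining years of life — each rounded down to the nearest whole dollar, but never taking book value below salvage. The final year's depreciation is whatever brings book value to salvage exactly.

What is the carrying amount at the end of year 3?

$134,553

Depreciable base = $318,939 − $43,700 = $275,239.
Year 1: DB = ⌊$318,939 × 150%/6⌋ = $79,734; SL = ⌊$275,239/6⌋ = $45,873 → take DB $79,734. Book value $239,205.
Year 2: DB = ⌊$239,205 × 150%/6⌋ = $59,801; SL = ⌊$195,505/5⌋ = $39,101 → take DB $59,801. Book value $179,404.
Year 3: DB = ⌊$179,404 × 150%/6⌋ = $44,851; SL = ⌊$135,704/4⌋ = $33,926 → take DB $44,851. Book value $134,553.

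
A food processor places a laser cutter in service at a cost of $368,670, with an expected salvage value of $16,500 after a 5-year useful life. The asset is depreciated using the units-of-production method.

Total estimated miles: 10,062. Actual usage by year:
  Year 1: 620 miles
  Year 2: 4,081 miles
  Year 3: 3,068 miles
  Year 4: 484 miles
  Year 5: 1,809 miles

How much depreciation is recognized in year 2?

$142,835

Depreciable base = $368,670 − $16,500 = $352,170.
Rate = $352,170 / 10,062 miles = $35 per mile.
Year 1: 620 × $35 = $21,700. Book value $346,970.
Year 2: 4,081 × $35 = $142,835. Book value $204,135.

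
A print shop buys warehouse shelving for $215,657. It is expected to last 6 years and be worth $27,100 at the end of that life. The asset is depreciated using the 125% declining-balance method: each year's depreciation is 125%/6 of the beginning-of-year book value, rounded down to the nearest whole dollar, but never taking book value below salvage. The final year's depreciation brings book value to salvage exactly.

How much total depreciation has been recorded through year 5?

Depreciable base = $215,657 − $27,100 = $188,557.
Year 1: ⌊$215,657 × 125%/6⌋ = $44,928. Book value $170,729.
Year 2: ⌊$170,729 × 125%/6⌋ = $35,568. Book value $135,161.
Year 3: ⌊$135,161 × 125%/6⌋ = $28,158. Book value $107,003.
Year 4: ⌊$107,003 × 125%/6⌋ = $22,292. Book value $84,711.
Year 5: ⌊$84,711 × 125%/6⌋ = $17,648. Book value $67,063.
Accumulated through year 5 = $215,657 − $67,063 = $148,594.

$148,594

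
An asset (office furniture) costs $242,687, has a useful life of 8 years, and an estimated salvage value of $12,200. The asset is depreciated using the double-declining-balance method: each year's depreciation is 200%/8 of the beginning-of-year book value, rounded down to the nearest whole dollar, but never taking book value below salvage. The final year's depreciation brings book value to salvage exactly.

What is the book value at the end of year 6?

$43,194

Depreciable base = $242,687 − $12,200 = $230,487.
Year 1: ⌊$242,687 × 200%/8⌋ = $60,671. Book value $182,016.
Year 2: ⌊$182,016 × 200%/8⌋ = $45,504. Book value $136,512.
Year 3: ⌊$136,512 × 200%/8⌋ = $34,128. Book value $102,384.
Year 4: ⌊$102,384 × 200%/8⌋ = $25,596. Book value $76,788.
Year 5: ⌊$76,788 × 200%/8⌋ = $19,197. Book value $57,591.
Year 6: ⌊$57,591 × 200%/8⌋ = $14,397. Book value $43,194.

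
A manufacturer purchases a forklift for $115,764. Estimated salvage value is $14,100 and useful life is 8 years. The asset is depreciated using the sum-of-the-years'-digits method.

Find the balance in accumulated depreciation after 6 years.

Depreciable base = $115,764 − $14,100 = $101,664.
Sum of the years' digits = 8+7+6+5+4+3+2+1 = 36.
Year 1: $101,664 × 8/36 = $22,592. Book value $93,172.
Year 2: $101,664 × 7/36 = $19,768. Book value $73,404.
Year 3: $101,664 × 6/36 = $16,944. Book value $56,460.
Year 4: $101,664 × 5/36 = $14,120. Book value $42,340.
Year 5: $101,664 × 4/36 = $11,296. Book value $31,044.
Year 6: $101,664 × 3/36 = $8,472. Book value $22,572.
Accumulated through year 6 = $115,764 − $22,572 = $93,192.

$93,192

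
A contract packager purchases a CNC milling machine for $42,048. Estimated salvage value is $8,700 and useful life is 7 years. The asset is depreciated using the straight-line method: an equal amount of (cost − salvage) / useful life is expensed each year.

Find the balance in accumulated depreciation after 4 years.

Depreciable base = $42,048 − $8,700 = $33,348.
Annual expense = $33,348 / 7 = $4,764.
End of year 1: book value $37,284.
End of year 2: book value $32,520.
End of year 3: book value $27,756.
End of year 4: book value $22,992.
Accumulated through year 4 = $42,048 − $22,992 = $19,056.

$19,056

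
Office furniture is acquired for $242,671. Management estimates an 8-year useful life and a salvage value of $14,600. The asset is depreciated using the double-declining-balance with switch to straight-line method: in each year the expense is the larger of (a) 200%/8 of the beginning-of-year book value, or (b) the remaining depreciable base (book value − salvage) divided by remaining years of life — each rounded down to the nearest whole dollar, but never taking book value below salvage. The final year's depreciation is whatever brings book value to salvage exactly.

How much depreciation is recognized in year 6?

$14,397

Depreciable base = $242,671 − $14,600 = $228,071.
Year 1: DB = ⌊$242,671 × 200%/8⌋ = $60,667; SL = ⌊$228,071/8⌋ = $28,508 → take DB $60,667. Book value $182,004.
Year 2: DB = ⌊$182,004 × 200%/8⌋ = $45,501; SL = ⌊$167,404/7⌋ = $23,914 → take DB $45,501. Book value $136,503.
Year 3: DB = ⌊$136,503 × 200%/8⌋ = $34,125; SL = ⌊$121,903/6⌋ = $20,317 → take DB $34,125. Book value $102,378.
Year 4: DB = ⌊$102,378 × 200%/8⌋ = $25,594; SL = ⌊$87,778/5⌋ = $17,555 → take DB $25,594. Book value $76,784.
Year 5: DB = ⌊$76,784 × 200%/8⌋ = $19,196; SL = ⌊$62,184/4⌋ = $15,546 → take DB $19,196. Book value $57,588.
Year 6: DB = ⌊$57,588 × 200%/8⌋ = $14,397; SL = ⌊$42,988/3⌋ = $14,329 → take DB $14,397. Book value $43,191.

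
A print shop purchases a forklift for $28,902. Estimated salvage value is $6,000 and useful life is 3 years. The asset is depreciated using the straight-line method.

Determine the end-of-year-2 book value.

Depreciable base = $28,902 − $6,000 = $22,902.
Annual expense = $22,902 / 3 = $7,634.
End of year 1: book value $21,268.
End of year 2: book value $13,634.

$13,634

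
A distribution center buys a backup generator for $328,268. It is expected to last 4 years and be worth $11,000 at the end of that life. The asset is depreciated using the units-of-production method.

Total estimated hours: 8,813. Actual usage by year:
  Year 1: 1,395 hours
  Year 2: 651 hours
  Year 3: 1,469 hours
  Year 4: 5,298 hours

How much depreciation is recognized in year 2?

Depreciable base = $328,268 − $11,000 = $317,268.
Rate = $317,268 / 8,813 hours = $36 per hour.
Year 1: 1,395 × $36 = $50,220. Book value $278,048.
Year 2: 651 × $36 = $23,436. Book value $254,612.

$23,436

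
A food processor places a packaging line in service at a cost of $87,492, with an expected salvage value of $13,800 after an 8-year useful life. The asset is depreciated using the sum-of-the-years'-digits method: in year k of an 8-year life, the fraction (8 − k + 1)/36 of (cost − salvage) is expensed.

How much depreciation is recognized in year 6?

Depreciable base = $87,492 − $13,800 = $73,692.
Sum of the years' digits = 8+7+6+5+4+3+2+1 = 36.
Year 1: $73,692 × 8/36 = $16,376. Book value $71,116.
Year 2: $73,692 × 7/36 = $14,329. Book value $56,787.
Year 3: $73,692 × 6/36 = $12,282. Book value $44,505.
Year 4: $73,692 × 5/36 = $10,235. Book value $34,270.
Year 5: $73,692 × 4/36 = $8,188. Book value $26,082.
Year 6: $73,692 × 3/36 = $6,141. Book value $19,941.

$6,141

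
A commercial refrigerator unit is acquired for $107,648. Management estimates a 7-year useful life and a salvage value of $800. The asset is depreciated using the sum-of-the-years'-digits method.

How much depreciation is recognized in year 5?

$11,448

Depreciable base = $107,648 − $800 = $106,848.
Sum of the years' digits = 7+6+5+4+3+2+1 = 28.
Year 1: $106,848 × 7/28 = $26,712. Book value $80,936.
Year 2: $106,848 × 6/28 = $22,896. Book value $58,040.
Year 3: $106,848 × 5/28 = $19,080. Book value $38,960.
Year 4: $106,848 × 4/28 = $15,264. Book value $23,696.
Year 5: $106,848 × 3/28 = $11,448. Book value $12,248.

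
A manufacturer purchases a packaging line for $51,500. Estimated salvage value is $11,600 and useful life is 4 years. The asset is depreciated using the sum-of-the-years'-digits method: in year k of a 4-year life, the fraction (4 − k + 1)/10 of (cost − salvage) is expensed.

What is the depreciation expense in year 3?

Depreciable base = $51,500 − $11,600 = $39,900.
Sum of the years' digits = 4+3+2+1 = 10.
Year 1: $39,900 × 4/10 = $15,960. Book value $35,540.
Year 2: $39,900 × 3/10 = $11,970. Book value $23,570.
Year 3: $39,900 × 2/10 = $7,980. Book value $15,590.

$7,980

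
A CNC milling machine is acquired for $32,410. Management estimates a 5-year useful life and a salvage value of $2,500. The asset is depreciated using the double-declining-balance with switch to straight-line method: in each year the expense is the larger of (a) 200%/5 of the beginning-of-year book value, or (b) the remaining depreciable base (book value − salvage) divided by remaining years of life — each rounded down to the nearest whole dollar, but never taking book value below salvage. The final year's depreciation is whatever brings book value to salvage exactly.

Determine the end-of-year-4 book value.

$4,201

Depreciable base = $32,410 − $2,500 = $29,910.
Year 1: DB = ⌊$32,410 × 200%/5⌋ = $12,964; SL = ⌊$29,910/5⌋ = $5,982 → take DB $12,964. Book value $19,446.
Year 2: DB = ⌊$19,446 × 200%/5⌋ = $7,778; SL = ⌊$16,946/4⌋ = $4,236 → take DB $7,778. Book value $11,668.
Year 3: DB = ⌊$11,668 × 200%/5⌋ = $4,667; SL = ⌊$9,168/3⌋ = $3,056 → take DB $4,667. Book value $7,001.
Year 4: DB = ⌊$7,001 × 200%/5⌋ = $2,800; SL = ⌊$4,501/2⌋ = $2,250 → take DB $2,800. Book value $4,201.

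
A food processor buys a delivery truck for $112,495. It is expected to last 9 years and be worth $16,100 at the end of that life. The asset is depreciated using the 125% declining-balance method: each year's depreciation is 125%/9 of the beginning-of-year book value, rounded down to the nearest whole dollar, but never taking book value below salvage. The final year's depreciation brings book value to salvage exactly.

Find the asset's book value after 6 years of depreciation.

Depreciable base = $112,495 − $16,100 = $96,395.
Year 1: ⌊$112,495 × 125%/9⌋ = $15,624. Book value $96,871.
Year 2: ⌊$96,871 × 125%/9⌋ = $13,454. Book value $83,417.
Year 3: ⌊$83,417 × 125%/9⌋ = $11,585. Book value $71,832.
Year 4: ⌊$71,832 × 125%/9⌋ = $9,976. Book value $61,856.
Year 5: ⌊$61,856 × 125%/9⌋ = $8,591. Book value $53,265.
Year 6: ⌊$53,265 × 125%/9⌋ = $7,397. Book value $45,868.

$45,868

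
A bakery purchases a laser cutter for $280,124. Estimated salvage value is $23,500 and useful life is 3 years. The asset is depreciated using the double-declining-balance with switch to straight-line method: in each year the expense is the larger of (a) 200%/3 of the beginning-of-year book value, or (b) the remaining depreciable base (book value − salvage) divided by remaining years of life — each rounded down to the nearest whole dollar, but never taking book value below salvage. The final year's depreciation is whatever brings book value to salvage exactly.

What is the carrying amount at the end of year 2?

Depreciable base = $280,124 − $23,500 = $256,624.
Year 1: DB = ⌊$280,124 × 200%/3⌋ = $186,749; SL = ⌊$256,624/3⌋ = $85,541 → take DB $186,749. Book value $93,375.
Year 2: DB = ⌊$93,375 × 200%/3⌋ = $62,250; SL = ⌊$69,875/2⌋ = $34,937 → take DB $62,250. Book value $31,125.

$31,125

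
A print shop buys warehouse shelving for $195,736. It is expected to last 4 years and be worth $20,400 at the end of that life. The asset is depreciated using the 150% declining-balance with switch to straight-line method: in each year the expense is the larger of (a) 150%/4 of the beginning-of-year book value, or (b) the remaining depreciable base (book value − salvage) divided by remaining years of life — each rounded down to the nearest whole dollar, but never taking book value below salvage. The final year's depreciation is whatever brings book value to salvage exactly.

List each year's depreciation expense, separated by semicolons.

Depreciable base = $195,736 − $20,400 = $175,336.
Year 1: DB = ⌊$195,736 × 150%/4⌋ = $73,401; SL = ⌊$175,336/4⌋ = $43,834 → take DB $73,401. Book value $122,335.
Year 2: DB = ⌊$122,335 × 150%/4⌋ = $45,875; SL = ⌊$101,935/3⌋ = $33,978 → take DB $45,875. Book value $76,460.
Year 3: DB = ⌊$76,460 × 150%/4⌋ = $28,672; SL = ⌊$56,060/2⌋ = $28,030 → take DB $28,672. Book value $47,788.
Year 4 (final): $47,788 − $20,400 = $27,388. Book value $20,400.

$73,401; $45,875; $28,672; $27,388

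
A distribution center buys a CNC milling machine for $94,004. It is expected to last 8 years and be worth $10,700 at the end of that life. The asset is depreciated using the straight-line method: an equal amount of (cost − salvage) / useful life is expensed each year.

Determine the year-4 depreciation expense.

Depreciable base = $94,004 − $10,700 = $83,304.
Annual expense = $83,304 / 8 = $10,413.

$10,413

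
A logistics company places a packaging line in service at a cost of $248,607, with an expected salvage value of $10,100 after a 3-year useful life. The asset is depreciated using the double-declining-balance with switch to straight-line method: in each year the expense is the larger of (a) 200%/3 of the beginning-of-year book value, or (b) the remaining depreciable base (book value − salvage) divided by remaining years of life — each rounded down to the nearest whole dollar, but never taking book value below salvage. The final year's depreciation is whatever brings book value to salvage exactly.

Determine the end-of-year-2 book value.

Depreciable base = $248,607 − $10,100 = $238,507.
Year 1: DB = ⌊$248,607 × 200%/3⌋ = $165,738; SL = ⌊$238,507/3⌋ = $79,502 → take DB $165,738. Book value $82,869.
Year 2: DB = ⌊$82,869 × 200%/3⌋ = $55,246; SL = ⌊$72,769/2⌋ = $36,384 → take DB $55,246. Book value $27,623.

$27,623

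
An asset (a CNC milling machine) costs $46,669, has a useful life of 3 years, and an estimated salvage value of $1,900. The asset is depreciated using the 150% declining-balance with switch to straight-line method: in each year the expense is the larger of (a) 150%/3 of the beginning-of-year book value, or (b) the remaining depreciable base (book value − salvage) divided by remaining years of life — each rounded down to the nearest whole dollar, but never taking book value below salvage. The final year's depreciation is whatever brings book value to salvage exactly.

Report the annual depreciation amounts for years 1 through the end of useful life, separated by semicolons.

$23,334; $11,667; $9,768

Depreciable base = $46,669 − $1,900 = $44,769.
Year 1: DB = ⌊$46,669 × 150%/3⌋ = $23,334; SL = ⌊$44,769/3⌋ = $14,923 → take DB $23,334. Book value $23,335.
Year 2: DB = ⌊$23,335 × 150%/3⌋ = $11,667; SL = ⌊$21,435/2⌋ = $10,717 → take DB $11,667. Book value $11,668.
Year 3 (final): $11,668 − $1,900 = $9,768. Book value $1,900.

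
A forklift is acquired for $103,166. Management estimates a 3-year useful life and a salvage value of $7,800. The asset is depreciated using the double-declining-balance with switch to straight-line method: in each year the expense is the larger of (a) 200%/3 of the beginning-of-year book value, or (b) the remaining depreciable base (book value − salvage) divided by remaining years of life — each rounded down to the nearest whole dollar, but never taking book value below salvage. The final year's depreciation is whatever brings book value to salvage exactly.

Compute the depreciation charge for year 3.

Depreciable base = $103,166 − $7,800 = $95,366.
Year 1: DB = ⌊$103,166 × 200%/3⌋ = $68,777; SL = ⌊$95,366/3⌋ = $31,788 → take DB $68,777. Book value $34,389.
Year 2: DB = ⌊$34,389 × 200%/3⌋ = $22,926; SL = ⌊$26,589/2⌋ = $13,294 → take DB $22,926. Book value $11,463.
Year 3 (final): $11,463 − $7,800 = $3,663. Book value $7,800.

$3,663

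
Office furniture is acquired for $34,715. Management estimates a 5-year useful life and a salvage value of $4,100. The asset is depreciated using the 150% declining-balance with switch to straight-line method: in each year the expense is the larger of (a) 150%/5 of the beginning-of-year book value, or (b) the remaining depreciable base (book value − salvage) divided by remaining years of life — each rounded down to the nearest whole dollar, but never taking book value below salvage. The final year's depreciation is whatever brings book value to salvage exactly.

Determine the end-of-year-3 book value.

Depreciable base = $34,715 − $4,100 = $30,615.
Year 1: DB = ⌊$34,715 × 150%/5⌋ = $10,414; SL = ⌊$30,615/5⌋ = $6,123 → take DB $10,414. Book value $24,301.
Year 2: DB = ⌊$24,301 × 150%/5⌋ = $7,290; SL = ⌊$20,201/4⌋ = $5,050 → take DB $7,290. Book value $17,011.
Year 3: DB = ⌊$17,011 × 150%/5⌋ = $5,103; SL = ⌊$12,911/3⌋ = $4,303 → take DB $5,103. Book value $11,908.

$11,908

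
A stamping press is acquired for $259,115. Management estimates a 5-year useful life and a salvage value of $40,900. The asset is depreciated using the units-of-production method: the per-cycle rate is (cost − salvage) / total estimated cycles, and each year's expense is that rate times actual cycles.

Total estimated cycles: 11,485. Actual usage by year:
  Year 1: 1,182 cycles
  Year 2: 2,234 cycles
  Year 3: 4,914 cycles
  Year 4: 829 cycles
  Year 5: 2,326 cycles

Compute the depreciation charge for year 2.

Depreciable base = $259,115 − $40,900 = $218,215.
Rate = $218,215 / 11,485 cycles = $19 per cycle.
Year 1: 1,182 × $19 = $22,458. Book value $236,657.
Year 2: 2,234 × $19 = $42,446. Book value $194,211.

$42,446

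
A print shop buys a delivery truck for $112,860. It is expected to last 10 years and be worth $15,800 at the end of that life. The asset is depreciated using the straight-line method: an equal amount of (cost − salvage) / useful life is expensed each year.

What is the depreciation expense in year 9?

$9,706

Depreciable base = $112,860 − $15,800 = $97,060.
Annual expense = $97,060 / 10 = $9,706.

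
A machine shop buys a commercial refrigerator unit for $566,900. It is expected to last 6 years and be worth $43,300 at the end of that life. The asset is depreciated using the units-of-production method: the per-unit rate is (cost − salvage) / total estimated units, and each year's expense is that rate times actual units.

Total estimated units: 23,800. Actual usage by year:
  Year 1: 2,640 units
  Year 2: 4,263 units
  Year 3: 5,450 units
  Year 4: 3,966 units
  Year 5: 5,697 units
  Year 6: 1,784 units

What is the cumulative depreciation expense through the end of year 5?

$484,352

Depreciable base = $566,900 − $43,300 = $523,600.
Rate = $523,600 / 23,800 units = $22 per unit.
Year 1: 2,640 × $22 = $58,080. Book value $508,820.
Year 2: 4,263 × $22 = $93,786. Book value $415,034.
Year 3: 5,450 × $22 = $119,900. Book value $295,134.
Year 4: 3,966 × $22 = $87,252. Book value $207,882.
Year 5: 5,697 × $22 = $125,334. Book value $82,548.
Accumulated through year 5 = $566,900 − $82,548 = $484,352.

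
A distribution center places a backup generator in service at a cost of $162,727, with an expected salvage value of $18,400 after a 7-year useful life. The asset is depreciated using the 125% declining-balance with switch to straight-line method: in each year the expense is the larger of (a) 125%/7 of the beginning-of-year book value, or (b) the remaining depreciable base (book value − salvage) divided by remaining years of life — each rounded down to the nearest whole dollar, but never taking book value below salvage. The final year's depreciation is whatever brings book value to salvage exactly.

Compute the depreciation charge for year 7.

Depreciable base = $162,727 − $18,400 = $144,327.
Year 1: DB = ⌊$162,727 × 125%/7⌋ = $29,058; SL = ⌊$144,327/7⌋ = $20,618 → take DB $29,058. Book value $133,669.
Year 2: DB = ⌊$133,669 × 125%/7⌋ = $23,869; SL = ⌊$115,269/6⌋ = $19,211 → take DB $23,869. Book value $109,800.
Year 3: DB = ⌊$109,800 × 125%/7⌋ = $19,607; SL = ⌊$91,400/5⌋ = $18,280 → take DB $19,607. Book value $90,193.
Year 4: DB = ⌊$90,193 × 125%/7⌋ = $16,105; SL = ⌊$71,793/4⌋ = $17,948 → take SL $17,948. Book value $72,245.
Year 5: DB = ⌊$72,245 × 125%/7⌋ = $12,900; SL = ⌊$53,845/3⌋ = $17,948 → take SL $17,948. Book value $54,297.
Year 6: DB = ⌊$54,297 × 125%/7⌋ = $9,695; SL = ⌊$35,897/2⌋ = $17,948 → take SL $17,948. Book value $36,349.
Year 7 (final): $36,349 − $18,400 = $17,949. Book value $18,400.

$17,949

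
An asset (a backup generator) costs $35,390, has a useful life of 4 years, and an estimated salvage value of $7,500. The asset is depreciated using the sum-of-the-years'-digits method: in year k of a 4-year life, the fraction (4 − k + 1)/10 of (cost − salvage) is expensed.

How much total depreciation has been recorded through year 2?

Depreciable base = $35,390 − $7,500 = $27,890.
Sum of the years' digits = 4+3+2+1 = 10.
Year 1: $27,890 × 4/10 = $11,156. Book value $24,234.
Year 2: $27,890 × 3/10 = $8,367. Book value $15,867.
Accumulated through year 2 = $35,390 − $15,867 = $19,523.

$19,523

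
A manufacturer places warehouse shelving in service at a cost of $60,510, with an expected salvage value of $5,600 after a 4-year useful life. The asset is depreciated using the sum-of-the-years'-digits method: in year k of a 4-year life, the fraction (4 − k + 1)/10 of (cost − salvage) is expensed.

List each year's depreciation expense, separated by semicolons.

$21,964; $16,473; $10,982; $5,491

Depreciable base = $60,510 − $5,600 = $54,910.
Sum of the years' digits = 4+3+2+1 = 10.
Year 1: $54,910 × 4/10 = $21,964. Book value $38,546.
Year 2: $54,910 × 3/10 = $16,473. Book value $22,073.
Year 3: $54,910 × 2/10 = $10,982. Book value $11,091.
Year 4: $54,910 × 1/10 = $5,491. Book value $5,600.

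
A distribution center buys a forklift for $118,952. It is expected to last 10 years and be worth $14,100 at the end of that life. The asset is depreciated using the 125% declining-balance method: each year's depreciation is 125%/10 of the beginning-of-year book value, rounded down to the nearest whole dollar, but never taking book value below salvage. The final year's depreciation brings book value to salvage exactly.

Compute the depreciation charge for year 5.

$8,716

Depreciable base = $118,952 − $14,100 = $104,852.
Year 1: ⌊$118,952 × 125%/10⌋ = $14,869. Book value $104,083.
Year 2: ⌊$104,083 × 125%/10⌋ = $13,010. Book value $91,073.
Year 3: ⌊$91,073 × 125%/10⌋ = $11,384. Book value $79,689.
Year 4: ⌊$79,689 × 125%/10⌋ = $9,961. Book value $69,728.
Year 5: ⌊$69,728 × 125%/10⌋ = $8,716. Book value $61,012.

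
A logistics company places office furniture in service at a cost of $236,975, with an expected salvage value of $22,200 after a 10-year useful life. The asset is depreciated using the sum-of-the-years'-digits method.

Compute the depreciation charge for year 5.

$23,430

Depreciable base = $236,975 − $22,200 = $214,775.
Sum of the years' digits = 10+9+8+7+6+5+4+3+2+1 = 55.
Year 1: $214,775 × 10/55 = $39,050. Book value $197,925.
Year 2: $214,775 × 9/55 = $35,145. Book value $162,780.
Year 3: $214,775 × 8/55 = $31,240. Book value $131,540.
Year 4: $214,775 × 7/55 = $27,335. Book value $104,205.
Year 5: $214,775 × 6/55 = $23,430. Book value $80,775.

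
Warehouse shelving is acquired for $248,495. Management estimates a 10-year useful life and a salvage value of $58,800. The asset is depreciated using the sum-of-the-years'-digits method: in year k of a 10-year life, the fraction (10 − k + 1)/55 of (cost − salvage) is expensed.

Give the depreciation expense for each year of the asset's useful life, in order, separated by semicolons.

$34,490; $31,041; $27,592; $24,143; $20,694; $17,245; $13,796; $10,347; $6,898; $3,449

Depreciable base = $248,495 − $58,800 = $189,695.
Sum of the years' digits = 10+9+8+7+6+5+4+3+2+1 = 55.
Year 1: $189,695 × 10/55 = $34,490. Book value $214,005.
Year 2: $189,695 × 9/55 = $31,041. Book value $182,964.
Year 3: $189,695 × 8/55 = $27,592. Book value $155,372.
Year 4: $189,695 × 7/55 = $24,143. Book value $131,229.
Year 5: $189,695 × 6/55 = $20,694. Book value $110,535.
Year 6: $189,695 × 5/55 = $17,245. Book value $93,290.
Year 7: $189,695 × 4/55 = $13,796. Book value $79,494.
Year 8: $189,695 × 3/55 = $10,347. Book value $69,147.
Year 9: $189,695 × 2/55 = $6,898. Book value $62,249.
Year 10: $189,695 × 1/55 = $3,449. Book value $58,800.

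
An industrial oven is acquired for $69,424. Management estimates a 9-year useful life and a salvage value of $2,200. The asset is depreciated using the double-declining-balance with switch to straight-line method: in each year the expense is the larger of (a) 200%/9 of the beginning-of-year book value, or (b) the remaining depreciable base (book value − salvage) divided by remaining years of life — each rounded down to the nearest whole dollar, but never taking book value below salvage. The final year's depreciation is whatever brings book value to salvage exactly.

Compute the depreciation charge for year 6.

$4,391

Depreciable base = $69,424 − $2,200 = $67,224.
Year 1: DB = ⌊$69,424 × 200%/9⌋ = $15,427; SL = ⌊$67,224/9⌋ = $7,469 → take DB $15,427. Book value $53,997.
Year 2: DB = ⌊$53,997 × 200%/9⌋ = $11,999; SL = ⌊$51,797/8⌋ = $6,474 → take DB $11,999. Book value $41,998.
Year 3: DB = ⌊$41,998 × 200%/9⌋ = $9,332; SL = ⌊$39,798/7⌋ = $5,685 → take DB $9,332. Book value $32,666.
Year 4: DB = ⌊$32,666 × 200%/9⌋ = $7,259; SL = ⌊$30,466/6⌋ = $5,077 → take DB $7,259. Book value $25,407.
Year 5: DB = ⌊$25,407 × 200%/9⌋ = $5,646; SL = ⌊$23,207/5⌋ = $4,641 → take DB $5,646. Book value $19,761.
Year 6: DB = ⌊$19,761 × 200%/9⌋ = $4,391; SL = ⌊$17,561/4⌋ = $4,390 → take DB $4,391. Book value $15,370.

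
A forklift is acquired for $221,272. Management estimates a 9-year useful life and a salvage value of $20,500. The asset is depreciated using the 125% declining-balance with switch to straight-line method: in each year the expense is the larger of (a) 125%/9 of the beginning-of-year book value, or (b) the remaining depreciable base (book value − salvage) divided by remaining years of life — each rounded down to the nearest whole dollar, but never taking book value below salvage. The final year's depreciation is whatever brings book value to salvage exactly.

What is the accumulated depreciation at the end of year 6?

$140,376

Depreciable base = $221,272 − $20,500 = $200,772.
Year 1: DB = ⌊$221,272 × 125%/9⌋ = $30,732; SL = ⌊$200,772/9⌋ = $22,308 → take DB $30,732. Book value $190,540.
Year 2: DB = ⌊$190,540 × 125%/9⌋ = $26,463; SL = ⌊$170,040/8⌋ = $21,255 → take DB $26,463. Book value $164,077.
Year 3: DB = ⌊$164,077 × 125%/9⌋ = $22,788; SL = ⌊$143,577/7⌋ = $20,511 → take DB $22,788. Book value $141,289.
Year 4: DB = ⌊$141,289 × 125%/9⌋ = $19,623; SL = ⌊$120,789/6⌋ = $20,131 → take SL $20,131. Book value $121,158.
Year 5: DB = ⌊$121,158 × 125%/9⌋ = $16,827; SL = ⌊$100,658/5⌋ = $20,131 → take SL $20,131. Book value $101,027.
Year 6: DB = ⌊$101,027 × 125%/9⌋ = $14,031; SL = ⌊$80,527/4⌋ = $20,131 → take SL $20,131. Book value $80,896.
Accumulated through year 6 = $221,272 − $80,896 = $140,376.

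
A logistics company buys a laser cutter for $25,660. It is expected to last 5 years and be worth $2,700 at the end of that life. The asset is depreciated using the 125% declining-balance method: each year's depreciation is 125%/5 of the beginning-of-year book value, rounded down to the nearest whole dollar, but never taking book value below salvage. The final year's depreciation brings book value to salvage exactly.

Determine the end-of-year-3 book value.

$10,826

Depreciable base = $25,660 − $2,700 = $22,960.
Year 1: ⌊$25,660 × 125%/5⌋ = $6,415. Book value $19,245.
Year 2: ⌊$19,245 × 125%/5⌋ = $4,811. Book value $14,434.
Year 3: ⌊$14,434 × 125%/5⌋ = $3,608. Book value $10,826.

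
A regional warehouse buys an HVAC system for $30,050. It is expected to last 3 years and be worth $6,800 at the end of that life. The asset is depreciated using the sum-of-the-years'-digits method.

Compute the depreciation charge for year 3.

Depreciable base = $30,050 − $6,800 = $23,250.
Sum of the years' digits = 3+2+1 = 6.
Year 1: $23,250 × 3/6 = $11,625. Book value $18,425.
Year 2: $23,250 × 2/6 = $7,750. Book value $10,675.
Year 3: $23,250 × 1/6 = $3,875. Book value $6,800.

$3,875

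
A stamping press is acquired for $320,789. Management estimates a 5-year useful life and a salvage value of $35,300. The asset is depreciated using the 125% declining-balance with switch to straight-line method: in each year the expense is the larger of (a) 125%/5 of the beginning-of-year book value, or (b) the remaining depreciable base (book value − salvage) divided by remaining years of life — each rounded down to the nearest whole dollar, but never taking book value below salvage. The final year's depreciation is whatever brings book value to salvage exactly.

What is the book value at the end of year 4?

$83,682

Depreciable base = $320,789 − $35,300 = $285,489.
Year 1: DB = ⌊$320,789 × 125%/5⌋ = $80,197; SL = ⌊$285,489/5⌋ = $57,097 → take DB $80,197. Book value $240,592.
Year 2: DB = ⌊$240,592 × 125%/5⌋ = $60,148; SL = ⌊$205,292/4⌋ = $51,323 → take DB $60,148. Book value $180,444.
Year 3: DB = ⌊$180,444 × 125%/5⌋ = $45,111; SL = ⌊$145,144/3⌋ = $48,381 → take SL $48,381. Book value $132,063.
Year 4: DB = ⌊$132,063 × 125%/5⌋ = $33,015; SL = ⌊$96,763/2⌋ = $48,381 → take SL $48,381. Book value $83,682.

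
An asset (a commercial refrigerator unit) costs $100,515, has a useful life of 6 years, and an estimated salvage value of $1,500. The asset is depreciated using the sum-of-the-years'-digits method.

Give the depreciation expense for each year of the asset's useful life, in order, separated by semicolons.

Depreciable base = $100,515 − $1,500 = $99,015.
Sum of the years' digits = 6+5+4+3+2+1 = 21.
Year 1: $99,015 × 6/21 = $28,290. Book value $72,225.
Year 2: $99,015 × 5/21 = $23,575. Book value $48,650.
Year 3: $99,015 × 4/21 = $18,860. Book value $29,790.
Year 4: $99,015 × 3/21 = $14,145. Book value $15,645.
Year 5: $99,015 × 2/21 = $9,430. Book value $6,215.
Year 6: $99,015 × 1/21 = $4,715. Book value $1,500.

$28,290; $23,575; $18,860; $14,145; $9,430; $4,715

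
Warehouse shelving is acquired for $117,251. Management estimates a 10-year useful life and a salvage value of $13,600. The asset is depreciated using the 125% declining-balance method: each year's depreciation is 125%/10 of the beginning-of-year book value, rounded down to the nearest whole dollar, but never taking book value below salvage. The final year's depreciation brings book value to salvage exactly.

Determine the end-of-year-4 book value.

Depreciable base = $117,251 − $13,600 = $103,651.
Year 1: ⌊$117,251 × 125%/10⌋ = $14,656. Book value $102,595.
Year 2: ⌊$102,595 × 125%/10⌋ = $12,824. Book value $89,771.
Year 3: ⌊$89,771 × 125%/10⌋ = $11,221. Book value $78,550.
Year 4: ⌊$78,550 × 125%/10⌋ = $9,818. Book value $68,732.

$68,732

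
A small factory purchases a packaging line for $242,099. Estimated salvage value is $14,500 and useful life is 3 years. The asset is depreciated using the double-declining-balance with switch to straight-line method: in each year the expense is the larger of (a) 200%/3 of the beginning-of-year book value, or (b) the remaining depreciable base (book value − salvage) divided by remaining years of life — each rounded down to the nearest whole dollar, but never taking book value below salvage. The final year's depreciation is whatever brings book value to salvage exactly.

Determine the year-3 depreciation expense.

$12,400

Depreciable base = $242,099 − $14,500 = $227,599.
Year 1: DB = ⌊$242,099 × 200%/3⌋ = $161,399; SL = ⌊$227,599/3⌋ = $75,866 → take DB $161,399. Book value $80,700.
Year 2: DB = ⌊$80,700 × 200%/3⌋ = $53,800; SL = ⌊$66,200/2⌋ = $33,100 → take DB $53,800. Book value $26,900.
Year 3 (final): $26,900 − $14,500 = $12,400. Book value $14,500.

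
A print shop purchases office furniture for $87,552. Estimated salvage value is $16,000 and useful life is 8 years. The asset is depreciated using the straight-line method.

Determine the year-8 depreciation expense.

$8,944

Depreciable base = $87,552 − $16,000 = $71,552.
Annual expense = $71,552 / 8 = $8,944.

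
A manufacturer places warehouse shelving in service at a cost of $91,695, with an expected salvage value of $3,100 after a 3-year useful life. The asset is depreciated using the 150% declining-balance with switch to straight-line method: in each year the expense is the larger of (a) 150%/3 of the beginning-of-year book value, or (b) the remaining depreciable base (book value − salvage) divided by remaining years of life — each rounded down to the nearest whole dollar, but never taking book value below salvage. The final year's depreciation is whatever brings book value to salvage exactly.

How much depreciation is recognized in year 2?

Depreciable base = $91,695 − $3,100 = $88,595.
Year 1: DB = ⌊$91,695 × 150%/3⌋ = $45,847; SL = ⌊$88,595/3⌋ = $29,531 → take DB $45,847. Book value $45,848.
Year 2: DB = ⌊$45,848 × 150%/3⌋ = $22,924; SL = ⌊$42,748/2⌋ = $21,374 → take DB $22,924. Book value $22,924.

$22,924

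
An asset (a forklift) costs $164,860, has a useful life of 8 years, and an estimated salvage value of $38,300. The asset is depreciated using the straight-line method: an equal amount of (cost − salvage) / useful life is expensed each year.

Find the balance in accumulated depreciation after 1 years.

$15,820

Depreciable base = $164,860 − $38,300 = $126,560.
Annual expense = $126,560 / 8 = $15,820.
End of year 1: book value $149,040.
Accumulated through year 1 = $164,860 − $149,040 = $15,820.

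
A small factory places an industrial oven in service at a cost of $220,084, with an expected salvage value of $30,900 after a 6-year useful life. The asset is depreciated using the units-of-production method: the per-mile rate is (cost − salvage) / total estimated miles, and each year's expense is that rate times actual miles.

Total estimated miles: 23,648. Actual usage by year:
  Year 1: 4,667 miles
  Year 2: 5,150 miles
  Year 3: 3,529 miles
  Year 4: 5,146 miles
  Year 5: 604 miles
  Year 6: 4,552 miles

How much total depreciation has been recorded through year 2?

Depreciable base = $220,084 − $30,900 = $189,184.
Rate = $189,184 / 23,648 miles = $8 per mile.
Year 1: 4,667 × $8 = $37,336. Book value $182,748.
Year 2: 5,150 × $8 = $41,200. Book value $141,548.
Accumulated through year 2 = $220,084 − $141,548 = $78,536.

$78,536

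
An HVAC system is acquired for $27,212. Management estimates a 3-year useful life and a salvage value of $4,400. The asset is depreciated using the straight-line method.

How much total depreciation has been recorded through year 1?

Depreciable base = $27,212 − $4,400 = $22,812.
Annual expense = $22,812 / 3 = $7,604.
End of year 1: book value $19,608.
Accumulated through year 1 = $27,212 − $19,608 = $7,604.

$7,604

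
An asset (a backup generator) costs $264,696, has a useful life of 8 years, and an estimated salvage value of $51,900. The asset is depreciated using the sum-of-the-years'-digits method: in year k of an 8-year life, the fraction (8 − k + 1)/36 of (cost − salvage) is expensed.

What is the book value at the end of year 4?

Depreciable base = $264,696 − $51,900 = $212,796.
Sum of the years' digits = 8+7+6+5+4+3+2+1 = 36.
Year 1: $212,796 × 8/36 = $47,288. Book value $217,408.
Year 2: $212,796 × 7/36 = $41,377. Book value $176,031.
Year 3: $212,796 × 6/36 = $35,466. Book value $140,565.
Year 4: $212,796 × 5/36 = $29,555. Book value $111,010.

$111,010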